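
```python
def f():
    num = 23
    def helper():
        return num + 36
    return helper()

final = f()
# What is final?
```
59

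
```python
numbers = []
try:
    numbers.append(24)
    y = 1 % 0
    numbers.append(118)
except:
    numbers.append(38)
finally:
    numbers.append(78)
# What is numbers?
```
[24, 38, 78]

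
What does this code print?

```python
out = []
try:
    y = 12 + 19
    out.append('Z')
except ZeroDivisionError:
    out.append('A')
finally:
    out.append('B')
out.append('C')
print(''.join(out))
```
ZBC

finally runs after normal execution too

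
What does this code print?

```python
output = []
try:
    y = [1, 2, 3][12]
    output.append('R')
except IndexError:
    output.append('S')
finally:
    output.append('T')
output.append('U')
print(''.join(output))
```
STU

finally always runs, even after exception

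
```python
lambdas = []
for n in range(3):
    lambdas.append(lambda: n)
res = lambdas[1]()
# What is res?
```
2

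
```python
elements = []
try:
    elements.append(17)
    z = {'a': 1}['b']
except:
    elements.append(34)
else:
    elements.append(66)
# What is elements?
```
[17, 34]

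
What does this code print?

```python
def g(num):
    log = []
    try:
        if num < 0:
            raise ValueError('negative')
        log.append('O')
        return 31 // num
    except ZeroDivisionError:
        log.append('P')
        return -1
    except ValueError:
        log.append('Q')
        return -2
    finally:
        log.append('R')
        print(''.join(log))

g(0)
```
OPR

num=0 causes ZeroDivisionError, caught, finally prints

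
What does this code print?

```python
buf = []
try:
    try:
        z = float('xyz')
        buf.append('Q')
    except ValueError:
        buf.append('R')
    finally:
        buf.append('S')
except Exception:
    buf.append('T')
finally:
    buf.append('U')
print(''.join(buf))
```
RSU

Both finally blocks run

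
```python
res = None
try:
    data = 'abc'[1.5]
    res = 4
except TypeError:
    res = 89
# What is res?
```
89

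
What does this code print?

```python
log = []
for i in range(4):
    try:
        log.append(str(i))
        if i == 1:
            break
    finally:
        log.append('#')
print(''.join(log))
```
0#1#

finally runs even when breaking out of loop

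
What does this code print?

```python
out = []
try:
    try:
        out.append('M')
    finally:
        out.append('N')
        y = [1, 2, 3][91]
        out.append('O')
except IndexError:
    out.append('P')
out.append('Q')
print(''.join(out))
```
MNPQ

Exception in inner finally caught by outer except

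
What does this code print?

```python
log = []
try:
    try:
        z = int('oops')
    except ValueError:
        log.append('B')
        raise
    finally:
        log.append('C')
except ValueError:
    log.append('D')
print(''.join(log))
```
BCD

finally runs before re-raised exception propagates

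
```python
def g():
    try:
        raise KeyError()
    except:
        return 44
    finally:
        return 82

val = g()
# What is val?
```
82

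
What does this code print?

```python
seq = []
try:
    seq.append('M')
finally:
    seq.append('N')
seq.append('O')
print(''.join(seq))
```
MNO

try/finally without except, no exception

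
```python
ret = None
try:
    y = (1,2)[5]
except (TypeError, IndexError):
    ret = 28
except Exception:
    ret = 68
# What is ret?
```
28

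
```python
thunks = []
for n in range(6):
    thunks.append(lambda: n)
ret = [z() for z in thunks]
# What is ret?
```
[5, 5, 5, 5, 5, 5]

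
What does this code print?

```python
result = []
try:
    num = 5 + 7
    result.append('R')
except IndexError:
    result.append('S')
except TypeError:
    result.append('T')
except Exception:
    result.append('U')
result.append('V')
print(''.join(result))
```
RV

No exception, try block completes normally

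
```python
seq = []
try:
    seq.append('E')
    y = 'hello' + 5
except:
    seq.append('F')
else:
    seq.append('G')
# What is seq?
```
['E', 'F']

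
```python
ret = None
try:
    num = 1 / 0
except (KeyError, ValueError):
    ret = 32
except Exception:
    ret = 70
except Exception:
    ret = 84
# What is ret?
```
70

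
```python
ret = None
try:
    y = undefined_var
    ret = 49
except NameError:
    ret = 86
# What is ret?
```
86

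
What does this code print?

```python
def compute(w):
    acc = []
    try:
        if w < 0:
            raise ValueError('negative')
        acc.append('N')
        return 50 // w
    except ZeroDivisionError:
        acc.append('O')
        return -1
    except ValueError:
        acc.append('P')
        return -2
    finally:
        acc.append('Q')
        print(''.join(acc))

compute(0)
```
NOQ

w=0 causes ZeroDivisionError, caught, finally prints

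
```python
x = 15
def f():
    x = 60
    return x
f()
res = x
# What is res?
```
15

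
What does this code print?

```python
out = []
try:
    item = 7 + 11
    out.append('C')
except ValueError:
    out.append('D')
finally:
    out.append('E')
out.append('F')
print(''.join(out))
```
CEF

finally runs after normal execution too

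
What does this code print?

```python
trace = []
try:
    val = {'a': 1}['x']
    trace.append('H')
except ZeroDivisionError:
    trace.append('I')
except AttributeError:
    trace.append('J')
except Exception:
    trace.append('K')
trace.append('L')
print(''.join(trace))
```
KL

KeyError not specifically caught, falls to Exception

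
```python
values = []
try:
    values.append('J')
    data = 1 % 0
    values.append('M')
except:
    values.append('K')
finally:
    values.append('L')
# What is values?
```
['J', 'K', 'L']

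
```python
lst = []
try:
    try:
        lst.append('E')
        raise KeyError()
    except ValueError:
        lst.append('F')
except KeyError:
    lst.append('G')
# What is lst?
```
['E', 'G']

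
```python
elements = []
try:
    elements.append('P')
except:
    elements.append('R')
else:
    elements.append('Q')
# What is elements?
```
['P', 'Q']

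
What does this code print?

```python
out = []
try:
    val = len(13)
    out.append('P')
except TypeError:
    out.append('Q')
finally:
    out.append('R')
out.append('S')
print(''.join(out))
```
QRS

finally always runs, even after exception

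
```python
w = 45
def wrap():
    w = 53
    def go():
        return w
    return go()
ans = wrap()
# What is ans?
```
53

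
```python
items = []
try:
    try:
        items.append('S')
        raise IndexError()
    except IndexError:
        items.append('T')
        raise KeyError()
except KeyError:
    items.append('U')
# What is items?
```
['S', 'T', 'U']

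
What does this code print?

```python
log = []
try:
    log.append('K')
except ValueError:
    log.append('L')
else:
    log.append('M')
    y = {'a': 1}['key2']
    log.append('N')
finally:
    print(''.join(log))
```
KM

Try succeeds, else appends 'M', KeyError in else is uncaught, finally prints before exception propagates ('N' never appended)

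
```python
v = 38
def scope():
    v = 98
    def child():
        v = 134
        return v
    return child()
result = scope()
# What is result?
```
134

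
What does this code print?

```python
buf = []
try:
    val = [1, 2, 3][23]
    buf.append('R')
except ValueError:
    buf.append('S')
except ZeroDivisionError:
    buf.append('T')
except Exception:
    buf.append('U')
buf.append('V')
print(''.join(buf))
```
UV

IndexError not specifically caught, falls to Exception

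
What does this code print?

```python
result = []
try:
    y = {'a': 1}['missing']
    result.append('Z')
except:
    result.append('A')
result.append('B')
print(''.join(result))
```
AB

Exception raised in try, caught by bare except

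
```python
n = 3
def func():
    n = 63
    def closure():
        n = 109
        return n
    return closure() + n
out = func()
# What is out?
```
172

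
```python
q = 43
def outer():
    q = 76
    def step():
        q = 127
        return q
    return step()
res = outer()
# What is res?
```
127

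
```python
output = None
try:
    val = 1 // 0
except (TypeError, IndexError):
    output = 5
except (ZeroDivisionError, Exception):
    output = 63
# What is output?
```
63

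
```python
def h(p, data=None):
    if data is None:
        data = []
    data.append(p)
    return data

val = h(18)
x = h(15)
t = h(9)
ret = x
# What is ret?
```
[15]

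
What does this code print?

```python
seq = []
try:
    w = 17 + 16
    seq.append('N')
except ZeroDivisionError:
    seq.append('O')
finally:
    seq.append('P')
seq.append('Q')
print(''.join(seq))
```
NPQ

finally runs after normal execution too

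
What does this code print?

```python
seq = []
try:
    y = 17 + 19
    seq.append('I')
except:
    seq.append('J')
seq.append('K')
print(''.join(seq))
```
IK

No exception, try block completes normally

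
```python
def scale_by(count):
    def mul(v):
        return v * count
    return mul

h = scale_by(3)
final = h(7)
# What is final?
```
21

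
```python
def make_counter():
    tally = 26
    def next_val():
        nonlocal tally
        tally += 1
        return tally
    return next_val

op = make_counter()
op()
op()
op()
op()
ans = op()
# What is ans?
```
31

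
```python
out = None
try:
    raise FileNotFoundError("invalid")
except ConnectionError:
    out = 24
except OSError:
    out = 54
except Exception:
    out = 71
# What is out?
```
54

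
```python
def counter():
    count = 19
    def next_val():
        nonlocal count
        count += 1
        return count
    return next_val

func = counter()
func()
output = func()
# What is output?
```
21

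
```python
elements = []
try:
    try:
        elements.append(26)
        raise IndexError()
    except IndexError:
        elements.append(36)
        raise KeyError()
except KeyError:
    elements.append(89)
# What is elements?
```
[26, 36, 89]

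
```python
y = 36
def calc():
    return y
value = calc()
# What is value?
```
36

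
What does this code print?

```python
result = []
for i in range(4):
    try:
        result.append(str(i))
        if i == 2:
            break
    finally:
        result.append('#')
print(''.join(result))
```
0#1#2#

finally runs even when breaking out of loop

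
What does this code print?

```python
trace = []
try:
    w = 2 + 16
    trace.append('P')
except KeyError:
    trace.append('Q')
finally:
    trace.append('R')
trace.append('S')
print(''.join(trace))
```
PRS

finally runs after normal execution too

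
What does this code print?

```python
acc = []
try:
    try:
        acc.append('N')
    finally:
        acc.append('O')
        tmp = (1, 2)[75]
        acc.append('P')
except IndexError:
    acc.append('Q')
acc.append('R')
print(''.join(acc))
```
NOQR

Exception in inner finally caught by outer except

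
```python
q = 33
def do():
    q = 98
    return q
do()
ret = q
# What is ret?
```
33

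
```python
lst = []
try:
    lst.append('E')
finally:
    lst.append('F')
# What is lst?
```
['E', 'F']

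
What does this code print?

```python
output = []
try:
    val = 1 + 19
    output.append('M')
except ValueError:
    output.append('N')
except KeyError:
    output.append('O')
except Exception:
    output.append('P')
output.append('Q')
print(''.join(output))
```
MQ

No exception, try block completes normally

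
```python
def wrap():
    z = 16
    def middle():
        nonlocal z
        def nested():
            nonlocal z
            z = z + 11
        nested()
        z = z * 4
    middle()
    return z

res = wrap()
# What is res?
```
108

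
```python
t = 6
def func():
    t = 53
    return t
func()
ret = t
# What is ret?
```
6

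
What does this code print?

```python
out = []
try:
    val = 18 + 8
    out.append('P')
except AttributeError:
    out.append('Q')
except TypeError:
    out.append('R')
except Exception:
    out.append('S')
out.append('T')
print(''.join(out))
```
PT

No exception, try block completes normally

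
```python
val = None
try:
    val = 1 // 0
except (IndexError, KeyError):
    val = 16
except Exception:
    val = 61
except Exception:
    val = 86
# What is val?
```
61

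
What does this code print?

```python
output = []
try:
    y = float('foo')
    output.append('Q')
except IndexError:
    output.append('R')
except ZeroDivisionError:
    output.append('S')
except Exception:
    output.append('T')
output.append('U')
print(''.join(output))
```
TU

ValueError not specifically caught, falls to Exception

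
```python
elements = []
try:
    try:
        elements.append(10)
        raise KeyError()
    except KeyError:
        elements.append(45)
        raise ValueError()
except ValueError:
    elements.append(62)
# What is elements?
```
[10, 45, 62]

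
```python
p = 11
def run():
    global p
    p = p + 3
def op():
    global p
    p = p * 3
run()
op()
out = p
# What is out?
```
42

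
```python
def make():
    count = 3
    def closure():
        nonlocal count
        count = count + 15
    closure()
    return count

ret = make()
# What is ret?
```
18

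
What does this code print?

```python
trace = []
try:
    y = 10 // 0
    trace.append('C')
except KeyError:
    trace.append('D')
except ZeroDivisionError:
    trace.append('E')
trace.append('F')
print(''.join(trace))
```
EF

ZeroDivisionError is caught by its specific handler, not KeyError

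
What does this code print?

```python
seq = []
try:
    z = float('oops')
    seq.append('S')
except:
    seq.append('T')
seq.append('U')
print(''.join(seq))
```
TU

Exception raised in try, caught by bare except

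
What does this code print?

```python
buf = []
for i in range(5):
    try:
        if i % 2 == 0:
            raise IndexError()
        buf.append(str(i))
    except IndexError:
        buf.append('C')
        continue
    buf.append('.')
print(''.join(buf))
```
C1.C3.C

continue in except skips rest of loop body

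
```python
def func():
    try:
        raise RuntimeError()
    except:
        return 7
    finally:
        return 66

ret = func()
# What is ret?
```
66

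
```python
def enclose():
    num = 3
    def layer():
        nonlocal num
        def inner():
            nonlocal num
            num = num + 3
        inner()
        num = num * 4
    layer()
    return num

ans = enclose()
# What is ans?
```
24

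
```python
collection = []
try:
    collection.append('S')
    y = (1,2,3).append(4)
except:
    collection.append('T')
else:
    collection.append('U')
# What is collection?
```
['S', 'T']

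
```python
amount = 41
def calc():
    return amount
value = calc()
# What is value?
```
41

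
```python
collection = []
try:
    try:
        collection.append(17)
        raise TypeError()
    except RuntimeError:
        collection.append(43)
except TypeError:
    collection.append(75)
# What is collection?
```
[17, 75]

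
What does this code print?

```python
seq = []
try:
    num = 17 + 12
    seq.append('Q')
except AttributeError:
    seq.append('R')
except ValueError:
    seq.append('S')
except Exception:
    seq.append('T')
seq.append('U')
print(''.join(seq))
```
QU

No exception, try block completes normally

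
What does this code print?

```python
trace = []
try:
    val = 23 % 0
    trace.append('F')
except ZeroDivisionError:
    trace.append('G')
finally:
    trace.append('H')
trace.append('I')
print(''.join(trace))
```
GHI

finally always runs, even after exception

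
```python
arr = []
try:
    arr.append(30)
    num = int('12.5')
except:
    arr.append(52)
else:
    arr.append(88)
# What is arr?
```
[30, 52]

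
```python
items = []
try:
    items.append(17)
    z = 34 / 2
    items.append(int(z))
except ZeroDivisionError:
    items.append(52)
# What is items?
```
[17, 17]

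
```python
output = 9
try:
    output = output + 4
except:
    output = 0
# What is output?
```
13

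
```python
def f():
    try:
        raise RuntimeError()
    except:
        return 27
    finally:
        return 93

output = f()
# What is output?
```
93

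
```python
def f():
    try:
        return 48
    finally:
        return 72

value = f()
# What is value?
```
72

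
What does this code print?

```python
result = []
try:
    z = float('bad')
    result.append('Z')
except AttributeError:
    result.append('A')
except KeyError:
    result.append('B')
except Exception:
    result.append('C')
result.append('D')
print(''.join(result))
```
CD

ValueError not specifically caught, falls to Exception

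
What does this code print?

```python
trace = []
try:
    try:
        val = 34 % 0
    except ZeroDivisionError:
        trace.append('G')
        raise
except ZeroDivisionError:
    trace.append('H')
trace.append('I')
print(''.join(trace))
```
GHI

raise without argument re-raises current exception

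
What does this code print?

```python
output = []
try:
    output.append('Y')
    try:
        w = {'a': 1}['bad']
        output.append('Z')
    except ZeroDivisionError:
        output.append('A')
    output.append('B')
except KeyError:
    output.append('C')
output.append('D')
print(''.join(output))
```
YCD

Inner handler doesn't match, propagates to outer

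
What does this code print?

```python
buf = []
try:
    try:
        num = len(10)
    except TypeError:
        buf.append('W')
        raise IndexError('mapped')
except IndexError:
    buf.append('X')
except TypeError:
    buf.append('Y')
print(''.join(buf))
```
WX

New IndexError raised, caught by outer IndexError handler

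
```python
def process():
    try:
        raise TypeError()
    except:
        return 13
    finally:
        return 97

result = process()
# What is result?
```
97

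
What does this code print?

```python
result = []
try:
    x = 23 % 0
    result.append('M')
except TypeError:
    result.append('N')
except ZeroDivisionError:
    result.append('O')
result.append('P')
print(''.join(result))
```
OP

ZeroDivisionError is caught by its specific handler, not TypeError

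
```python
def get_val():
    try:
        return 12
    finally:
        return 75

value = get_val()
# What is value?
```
75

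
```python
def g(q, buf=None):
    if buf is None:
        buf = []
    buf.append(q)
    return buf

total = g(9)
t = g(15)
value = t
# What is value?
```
[15]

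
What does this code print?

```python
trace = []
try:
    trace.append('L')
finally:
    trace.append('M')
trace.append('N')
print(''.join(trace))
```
LMN

try/finally without except, no exception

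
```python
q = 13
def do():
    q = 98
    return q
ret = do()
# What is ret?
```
98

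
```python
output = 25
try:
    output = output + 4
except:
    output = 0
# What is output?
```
29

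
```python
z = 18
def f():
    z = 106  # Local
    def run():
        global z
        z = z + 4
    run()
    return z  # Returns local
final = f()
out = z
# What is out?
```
22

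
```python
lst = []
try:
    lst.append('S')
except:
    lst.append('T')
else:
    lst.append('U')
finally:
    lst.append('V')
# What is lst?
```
['S', 'U', 'V']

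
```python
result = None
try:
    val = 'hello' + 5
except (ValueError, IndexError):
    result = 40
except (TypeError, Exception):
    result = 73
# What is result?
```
73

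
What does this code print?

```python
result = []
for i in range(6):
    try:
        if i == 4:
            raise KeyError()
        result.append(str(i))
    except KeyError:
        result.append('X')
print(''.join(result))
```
0123X5

Exception on i=4 caught, loop continues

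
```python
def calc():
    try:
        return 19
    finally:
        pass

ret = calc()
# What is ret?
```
19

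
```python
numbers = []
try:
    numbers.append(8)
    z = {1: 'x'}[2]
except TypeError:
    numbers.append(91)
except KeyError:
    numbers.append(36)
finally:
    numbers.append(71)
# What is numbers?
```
[8, 36, 71]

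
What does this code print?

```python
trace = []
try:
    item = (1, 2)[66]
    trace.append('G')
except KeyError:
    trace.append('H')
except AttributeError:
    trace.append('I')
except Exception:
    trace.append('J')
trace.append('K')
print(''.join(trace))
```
JK

IndexError not specifically caught, falls to Exception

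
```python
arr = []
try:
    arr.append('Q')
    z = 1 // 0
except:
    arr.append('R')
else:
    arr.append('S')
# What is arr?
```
['Q', 'R']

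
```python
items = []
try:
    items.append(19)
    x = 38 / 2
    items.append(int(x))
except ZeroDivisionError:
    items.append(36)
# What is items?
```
[19, 19]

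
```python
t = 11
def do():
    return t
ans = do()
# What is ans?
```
11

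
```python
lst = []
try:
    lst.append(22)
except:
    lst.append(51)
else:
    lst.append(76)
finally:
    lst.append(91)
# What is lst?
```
[22, 76, 91]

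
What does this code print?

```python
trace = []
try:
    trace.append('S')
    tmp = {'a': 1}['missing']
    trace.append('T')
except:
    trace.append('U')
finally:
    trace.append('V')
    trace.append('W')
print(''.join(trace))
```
SUVW

Code before exception runs, then except, then all of finally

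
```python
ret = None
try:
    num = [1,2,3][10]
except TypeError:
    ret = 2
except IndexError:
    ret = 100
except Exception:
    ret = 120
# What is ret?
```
100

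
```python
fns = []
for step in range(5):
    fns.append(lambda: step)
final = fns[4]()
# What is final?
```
4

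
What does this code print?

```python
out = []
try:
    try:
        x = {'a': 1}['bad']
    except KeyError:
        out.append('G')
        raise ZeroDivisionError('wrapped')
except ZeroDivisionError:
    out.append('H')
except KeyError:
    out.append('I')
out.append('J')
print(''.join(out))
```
GHJ

ZeroDivisionError raised and caught, original KeyError not re-raised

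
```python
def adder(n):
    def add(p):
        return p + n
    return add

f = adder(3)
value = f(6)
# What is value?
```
9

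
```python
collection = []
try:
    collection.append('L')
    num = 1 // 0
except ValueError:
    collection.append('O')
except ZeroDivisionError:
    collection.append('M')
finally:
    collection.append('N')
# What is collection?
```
['L', 'M', 'N']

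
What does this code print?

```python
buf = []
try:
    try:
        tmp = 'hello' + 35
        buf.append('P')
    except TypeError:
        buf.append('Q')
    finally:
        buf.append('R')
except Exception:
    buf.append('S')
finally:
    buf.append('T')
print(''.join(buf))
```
QRT

Both finally blocks run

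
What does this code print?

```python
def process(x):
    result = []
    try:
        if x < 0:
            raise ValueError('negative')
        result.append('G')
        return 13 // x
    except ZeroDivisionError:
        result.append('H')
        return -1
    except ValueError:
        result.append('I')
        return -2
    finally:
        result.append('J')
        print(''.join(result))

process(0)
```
GHJ

x=0 causes ZeroDivisionError, caught, finally prints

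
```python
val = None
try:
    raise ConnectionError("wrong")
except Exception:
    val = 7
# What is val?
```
7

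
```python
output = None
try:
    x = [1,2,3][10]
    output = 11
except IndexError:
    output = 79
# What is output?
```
79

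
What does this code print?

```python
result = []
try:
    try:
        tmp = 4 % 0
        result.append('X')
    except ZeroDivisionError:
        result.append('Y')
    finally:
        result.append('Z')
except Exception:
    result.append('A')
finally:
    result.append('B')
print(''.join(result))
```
YZB

Both finally blocks run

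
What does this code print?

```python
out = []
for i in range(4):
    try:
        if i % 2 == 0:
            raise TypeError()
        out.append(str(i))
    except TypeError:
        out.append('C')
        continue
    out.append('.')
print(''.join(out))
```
C1.C3.

continue in except skips rest of loop body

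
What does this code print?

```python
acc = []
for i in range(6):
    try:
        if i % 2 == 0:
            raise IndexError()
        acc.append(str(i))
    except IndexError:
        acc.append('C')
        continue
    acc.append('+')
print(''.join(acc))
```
C1+C3+C5+

continue in except skips rest of loop body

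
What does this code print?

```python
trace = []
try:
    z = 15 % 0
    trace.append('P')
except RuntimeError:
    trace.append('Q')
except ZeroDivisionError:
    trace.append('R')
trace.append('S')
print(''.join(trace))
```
RS

ZeroDivisionError is caught by its specific handler, not RuntimeError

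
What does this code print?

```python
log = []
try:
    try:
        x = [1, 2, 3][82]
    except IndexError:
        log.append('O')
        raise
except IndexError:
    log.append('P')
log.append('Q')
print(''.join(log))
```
OPQ

raise without argument re-raises current exception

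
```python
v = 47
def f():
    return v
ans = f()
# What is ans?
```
47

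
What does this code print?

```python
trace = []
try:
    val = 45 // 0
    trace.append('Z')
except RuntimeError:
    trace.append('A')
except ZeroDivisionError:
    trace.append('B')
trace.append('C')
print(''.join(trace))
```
BC

ZeroDivisionError is caught by its specific handler, not RuntimeError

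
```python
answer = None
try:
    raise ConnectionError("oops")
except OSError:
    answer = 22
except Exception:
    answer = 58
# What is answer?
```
22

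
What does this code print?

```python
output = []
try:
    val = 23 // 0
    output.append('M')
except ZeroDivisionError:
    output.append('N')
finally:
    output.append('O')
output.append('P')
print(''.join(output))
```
NOP

finally always runs, even after exception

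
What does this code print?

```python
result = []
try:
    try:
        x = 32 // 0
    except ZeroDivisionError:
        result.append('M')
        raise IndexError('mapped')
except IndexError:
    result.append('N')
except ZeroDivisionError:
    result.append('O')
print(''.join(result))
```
MN

New IndexError raised, caught by outer IndexError handler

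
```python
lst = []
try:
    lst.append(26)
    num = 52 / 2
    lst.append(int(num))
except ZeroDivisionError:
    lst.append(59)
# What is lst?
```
[26, 26]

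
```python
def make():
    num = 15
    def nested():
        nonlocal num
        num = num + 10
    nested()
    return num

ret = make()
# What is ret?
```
25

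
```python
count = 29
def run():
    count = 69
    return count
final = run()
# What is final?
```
69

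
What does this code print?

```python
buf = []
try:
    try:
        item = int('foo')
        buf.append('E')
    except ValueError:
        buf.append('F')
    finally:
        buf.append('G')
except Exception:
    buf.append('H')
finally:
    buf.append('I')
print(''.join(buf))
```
FGI

Both finally blocks run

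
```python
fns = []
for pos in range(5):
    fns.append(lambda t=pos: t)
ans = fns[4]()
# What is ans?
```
4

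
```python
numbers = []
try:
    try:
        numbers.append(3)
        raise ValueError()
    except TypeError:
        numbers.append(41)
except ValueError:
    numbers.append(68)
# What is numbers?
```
[3, 68]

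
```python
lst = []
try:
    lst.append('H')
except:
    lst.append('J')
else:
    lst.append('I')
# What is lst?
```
['H', 'I']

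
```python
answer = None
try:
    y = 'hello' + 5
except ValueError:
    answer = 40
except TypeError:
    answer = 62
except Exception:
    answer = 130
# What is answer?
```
62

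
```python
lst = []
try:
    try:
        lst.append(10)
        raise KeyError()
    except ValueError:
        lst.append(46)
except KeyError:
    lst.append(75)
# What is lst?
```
[10, 75]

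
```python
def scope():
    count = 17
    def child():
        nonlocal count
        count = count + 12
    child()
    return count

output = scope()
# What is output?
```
29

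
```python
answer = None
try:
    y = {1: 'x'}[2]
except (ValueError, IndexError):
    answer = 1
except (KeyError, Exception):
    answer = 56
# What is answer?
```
56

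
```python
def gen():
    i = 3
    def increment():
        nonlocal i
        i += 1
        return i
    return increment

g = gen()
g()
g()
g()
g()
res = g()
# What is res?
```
8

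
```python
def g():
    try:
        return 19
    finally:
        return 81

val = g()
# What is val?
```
81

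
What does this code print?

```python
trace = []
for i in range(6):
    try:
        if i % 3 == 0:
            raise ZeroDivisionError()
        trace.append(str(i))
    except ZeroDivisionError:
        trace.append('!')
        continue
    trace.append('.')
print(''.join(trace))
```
!1.2.!4.5.

continue in except skips rest of loop body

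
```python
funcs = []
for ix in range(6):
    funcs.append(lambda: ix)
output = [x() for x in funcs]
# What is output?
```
[5, 5, 5, 5, 5, 5]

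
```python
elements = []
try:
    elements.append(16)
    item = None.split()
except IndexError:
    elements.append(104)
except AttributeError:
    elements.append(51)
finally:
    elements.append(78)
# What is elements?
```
[16, 51, 78]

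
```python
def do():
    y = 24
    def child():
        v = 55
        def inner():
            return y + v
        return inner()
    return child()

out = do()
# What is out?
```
79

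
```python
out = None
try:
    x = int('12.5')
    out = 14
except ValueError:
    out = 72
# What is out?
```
72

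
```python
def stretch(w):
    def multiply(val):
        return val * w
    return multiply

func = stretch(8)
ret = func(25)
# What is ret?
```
200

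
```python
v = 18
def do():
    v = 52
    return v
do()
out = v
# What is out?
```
18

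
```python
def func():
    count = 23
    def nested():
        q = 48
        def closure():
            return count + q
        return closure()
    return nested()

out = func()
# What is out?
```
71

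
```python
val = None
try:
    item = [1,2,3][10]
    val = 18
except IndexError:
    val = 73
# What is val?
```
73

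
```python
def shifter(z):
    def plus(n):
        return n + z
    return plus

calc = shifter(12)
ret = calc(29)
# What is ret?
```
41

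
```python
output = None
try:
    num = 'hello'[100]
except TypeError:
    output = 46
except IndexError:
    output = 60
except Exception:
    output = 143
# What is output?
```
60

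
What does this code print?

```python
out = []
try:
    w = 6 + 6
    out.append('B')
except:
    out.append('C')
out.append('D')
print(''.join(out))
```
BD

No exception, try block completes normally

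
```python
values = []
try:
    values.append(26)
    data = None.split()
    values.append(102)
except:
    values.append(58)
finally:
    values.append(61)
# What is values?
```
[26, 58, 61]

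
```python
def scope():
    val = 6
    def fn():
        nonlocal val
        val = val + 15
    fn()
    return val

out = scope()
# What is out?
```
21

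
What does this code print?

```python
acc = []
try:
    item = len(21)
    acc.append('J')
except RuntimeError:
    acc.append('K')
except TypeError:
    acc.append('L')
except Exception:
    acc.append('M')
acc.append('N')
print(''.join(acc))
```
LN

TypeError matches before generic Exception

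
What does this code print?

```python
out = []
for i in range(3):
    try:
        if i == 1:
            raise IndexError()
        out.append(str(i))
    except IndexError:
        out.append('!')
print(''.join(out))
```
0!2

Exception on i=1 caught, loop continues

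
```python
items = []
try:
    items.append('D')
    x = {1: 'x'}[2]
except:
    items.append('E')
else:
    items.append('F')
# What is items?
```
['D', 'E']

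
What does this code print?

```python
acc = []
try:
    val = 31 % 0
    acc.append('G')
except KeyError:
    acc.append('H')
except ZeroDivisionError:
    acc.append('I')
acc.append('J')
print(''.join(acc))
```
IJ

ZeroDivisionError is caught by its specific handler, not KeyError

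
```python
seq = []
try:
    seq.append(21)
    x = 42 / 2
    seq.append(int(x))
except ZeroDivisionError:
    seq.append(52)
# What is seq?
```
[21, 21]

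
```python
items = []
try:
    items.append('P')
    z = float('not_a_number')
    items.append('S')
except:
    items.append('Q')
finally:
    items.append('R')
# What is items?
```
['P', 'Q', 'R']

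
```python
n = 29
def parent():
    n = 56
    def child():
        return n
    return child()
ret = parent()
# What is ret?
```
56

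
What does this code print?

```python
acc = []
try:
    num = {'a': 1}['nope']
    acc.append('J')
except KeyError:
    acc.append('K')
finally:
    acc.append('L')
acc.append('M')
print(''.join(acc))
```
KLM

finally always runs, even after exception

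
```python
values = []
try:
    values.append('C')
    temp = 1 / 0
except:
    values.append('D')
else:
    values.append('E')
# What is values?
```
['C', 'D']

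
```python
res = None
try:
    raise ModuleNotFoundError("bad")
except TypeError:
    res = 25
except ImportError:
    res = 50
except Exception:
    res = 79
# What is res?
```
50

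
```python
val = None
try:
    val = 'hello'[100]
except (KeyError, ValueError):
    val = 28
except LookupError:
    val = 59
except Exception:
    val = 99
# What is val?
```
59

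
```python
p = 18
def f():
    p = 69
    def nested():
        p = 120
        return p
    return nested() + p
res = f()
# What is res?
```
189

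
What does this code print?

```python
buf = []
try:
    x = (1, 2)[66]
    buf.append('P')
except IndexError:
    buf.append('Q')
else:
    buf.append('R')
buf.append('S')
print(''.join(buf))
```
QS

else block skipped when exception is caught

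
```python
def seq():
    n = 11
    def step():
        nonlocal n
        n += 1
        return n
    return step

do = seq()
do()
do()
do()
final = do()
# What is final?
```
15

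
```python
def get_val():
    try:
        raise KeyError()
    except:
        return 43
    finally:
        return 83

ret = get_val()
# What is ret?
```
83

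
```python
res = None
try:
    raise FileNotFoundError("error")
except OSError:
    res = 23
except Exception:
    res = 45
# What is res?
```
23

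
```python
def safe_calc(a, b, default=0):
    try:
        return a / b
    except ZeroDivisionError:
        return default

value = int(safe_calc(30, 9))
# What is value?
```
3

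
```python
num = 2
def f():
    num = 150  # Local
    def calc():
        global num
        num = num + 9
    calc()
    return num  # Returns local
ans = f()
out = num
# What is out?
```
11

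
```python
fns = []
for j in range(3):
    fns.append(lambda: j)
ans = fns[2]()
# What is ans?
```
2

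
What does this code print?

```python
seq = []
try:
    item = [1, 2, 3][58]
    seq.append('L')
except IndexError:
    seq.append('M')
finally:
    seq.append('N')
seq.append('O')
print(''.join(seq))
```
MNO

finally always runs, even after exception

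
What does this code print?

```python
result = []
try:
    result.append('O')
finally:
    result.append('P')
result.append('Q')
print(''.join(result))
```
OPQ

try/finally without except, no exception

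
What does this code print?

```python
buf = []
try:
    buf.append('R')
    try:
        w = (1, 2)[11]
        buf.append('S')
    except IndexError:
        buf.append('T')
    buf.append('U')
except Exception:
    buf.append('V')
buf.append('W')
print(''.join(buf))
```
RTUW

Inner exception caught by inner handler, outer continues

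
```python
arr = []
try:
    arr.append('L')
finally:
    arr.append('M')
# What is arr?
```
['L', 'M']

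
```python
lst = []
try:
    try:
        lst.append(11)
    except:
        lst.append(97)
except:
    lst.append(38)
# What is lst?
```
[11]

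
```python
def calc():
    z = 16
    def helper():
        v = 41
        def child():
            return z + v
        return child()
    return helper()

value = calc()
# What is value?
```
57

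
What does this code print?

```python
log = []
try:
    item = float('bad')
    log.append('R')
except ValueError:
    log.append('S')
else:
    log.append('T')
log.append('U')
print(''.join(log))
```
SU

else block skipped when exception is caught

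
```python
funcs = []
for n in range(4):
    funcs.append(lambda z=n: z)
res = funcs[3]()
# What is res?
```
3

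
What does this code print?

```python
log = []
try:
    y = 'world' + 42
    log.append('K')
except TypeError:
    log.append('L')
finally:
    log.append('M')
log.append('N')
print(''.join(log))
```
LMN

finally always runs, even after exception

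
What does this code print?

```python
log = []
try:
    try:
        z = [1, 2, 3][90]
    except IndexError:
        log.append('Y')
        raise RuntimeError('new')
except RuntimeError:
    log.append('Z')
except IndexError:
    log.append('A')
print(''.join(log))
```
YZ

New RuntimeError raised, caught by outer RuntimeError handler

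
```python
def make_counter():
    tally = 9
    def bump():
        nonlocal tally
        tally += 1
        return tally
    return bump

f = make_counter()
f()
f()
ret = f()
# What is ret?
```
12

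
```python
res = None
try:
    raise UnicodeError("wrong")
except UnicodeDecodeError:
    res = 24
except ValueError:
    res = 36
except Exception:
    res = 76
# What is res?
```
36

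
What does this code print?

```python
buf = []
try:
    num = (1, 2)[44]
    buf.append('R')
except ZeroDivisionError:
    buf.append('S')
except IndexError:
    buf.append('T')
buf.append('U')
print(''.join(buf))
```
TU

IndexError is caught by its specific handler, not ZeroDivisionError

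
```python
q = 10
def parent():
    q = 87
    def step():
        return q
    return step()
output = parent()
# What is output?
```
87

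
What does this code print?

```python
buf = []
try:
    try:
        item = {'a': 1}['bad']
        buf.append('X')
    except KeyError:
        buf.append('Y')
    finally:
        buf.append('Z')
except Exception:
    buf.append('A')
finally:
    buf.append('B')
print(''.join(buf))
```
YZB

Both finally blocks run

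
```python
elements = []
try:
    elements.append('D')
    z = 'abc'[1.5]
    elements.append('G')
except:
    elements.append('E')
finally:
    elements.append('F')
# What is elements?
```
['D', 'E', 'F']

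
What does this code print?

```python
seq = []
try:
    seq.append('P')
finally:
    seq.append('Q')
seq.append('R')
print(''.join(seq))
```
PQR

try/finally without except, no exception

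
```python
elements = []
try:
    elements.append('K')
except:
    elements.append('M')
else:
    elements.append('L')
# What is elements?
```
['K', 'L']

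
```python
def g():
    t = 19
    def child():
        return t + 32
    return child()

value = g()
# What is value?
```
51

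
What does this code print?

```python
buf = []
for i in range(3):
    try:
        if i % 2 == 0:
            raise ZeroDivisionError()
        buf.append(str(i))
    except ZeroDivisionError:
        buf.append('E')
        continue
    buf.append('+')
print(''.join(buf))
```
E1+E

continue in except skips rest of loop body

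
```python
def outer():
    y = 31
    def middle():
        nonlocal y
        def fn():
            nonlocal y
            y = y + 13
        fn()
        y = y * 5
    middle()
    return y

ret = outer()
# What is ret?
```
220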